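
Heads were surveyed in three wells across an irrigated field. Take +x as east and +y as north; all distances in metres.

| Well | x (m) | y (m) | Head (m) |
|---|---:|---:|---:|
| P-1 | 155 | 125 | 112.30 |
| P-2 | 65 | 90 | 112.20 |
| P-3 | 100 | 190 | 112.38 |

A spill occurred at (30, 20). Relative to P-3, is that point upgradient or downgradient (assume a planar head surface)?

Differences from P-1: to P-2 (Δx, Δy, Δh) = (-90, -35, -0.10); to P-3 = (-55, 65, +0.08).
Solve a·Δx + b·Δy = Δh: det = (-90)·65 − (-55)·(-35) = -7775.
∂h/∂x = [(-0.10)·65 − (+0.08)·(-35)] / -7775 = +0.0004759
∂h/∂y = [(-90)·(+0.08) − (-55)·(-0.10)] / -7775 = +0.001633
Head at (30, 20) = 112.30 + (+0.0004759)·(-125) + (+0.001633)·(-105) = 112.07 m.
That is lower than the 112.38 m at P-3, so the point is downgradient.

downgradient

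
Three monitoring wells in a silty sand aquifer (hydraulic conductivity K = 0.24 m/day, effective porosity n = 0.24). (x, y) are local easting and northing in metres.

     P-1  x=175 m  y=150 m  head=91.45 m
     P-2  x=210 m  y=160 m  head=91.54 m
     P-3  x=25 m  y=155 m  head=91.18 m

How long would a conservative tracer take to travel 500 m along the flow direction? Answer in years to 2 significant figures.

450 years

Taking P-1 as reference: P-2−P-1 = (35, 10, +0.09); P-3−P-1 = (-150, 5, -0.27).
Determinant of the coordinate differences = 35·5 − (-150)·10 = 1675.
∂h/∂x = [(+0.09)·5 − (-0.27)·10] / 1675 = +0.001881
∂h/∂y = [35·(-0.27) − (-150)·(+0.09)] / 1675 = +0.002418
|∇h| = √(0.001881² + 0.002418²) = 0.003063
Seepage velocity v = K·i/n = 0.24 × 0.003063 / 0.24 = 0.003063 m/day.
t = 500 / 0.003063 = 1.632e+05 days = 447 years.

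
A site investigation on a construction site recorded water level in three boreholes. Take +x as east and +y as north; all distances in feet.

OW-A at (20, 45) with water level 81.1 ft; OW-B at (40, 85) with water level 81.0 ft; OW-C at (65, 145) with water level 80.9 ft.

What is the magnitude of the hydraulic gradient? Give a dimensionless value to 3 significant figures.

Taking OW-A as reference: OW-B−OW-A = (20, 40, -0.1); OW-C−OW-A = (45, 100, -0.2).
Solve a·Δx + b·Δy = Δh: det = 20·100 − 45·40 = 200.
∂h/∂x = [(-0.1)·100 − (-0.2)·40] / 200 = -0.010000
∂h/∂y = [20·(-0.2) − 45·(-0.1)] / 200 = +0.002500
|∇h| = √(-0.010000² + 0.002500²) = 0.01031

0.0103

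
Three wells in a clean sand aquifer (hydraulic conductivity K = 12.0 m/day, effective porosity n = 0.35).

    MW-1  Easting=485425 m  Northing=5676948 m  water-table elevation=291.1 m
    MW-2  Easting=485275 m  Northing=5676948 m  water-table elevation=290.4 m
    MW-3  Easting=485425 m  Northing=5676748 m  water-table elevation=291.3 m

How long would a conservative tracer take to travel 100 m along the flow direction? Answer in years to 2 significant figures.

1.7 years

∂h/∂x = (290.4 − 291.1) / (485275 − 485425) = +0.004667
∂h/∂y = (291.3 − 291.1) / (5676748 − 5676948) = -0.0010000
|∇h| = √(0.004667² + -0.0010000²) = 0.004773
Seepage velocity v = K·i/n = 12.0 × 0.004773 / 0.35 = 0.1636 m/day.
t = 100 / 0.1636 = 611.2 days = 1.67 years.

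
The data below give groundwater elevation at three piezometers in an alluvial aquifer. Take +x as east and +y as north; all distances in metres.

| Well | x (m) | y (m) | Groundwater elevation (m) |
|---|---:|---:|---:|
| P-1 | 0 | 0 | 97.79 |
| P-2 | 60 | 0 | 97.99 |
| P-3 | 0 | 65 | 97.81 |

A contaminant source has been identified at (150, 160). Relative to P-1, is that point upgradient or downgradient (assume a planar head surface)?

∂h/∂x = (97.99 − 97.79) / (60 − 0) = +0.003333
∂h/∂y = (97.81 − 97.79) / (65 − 0) = +0.0003077
Head at (150, 160) = 97.79 + (+0.003333)·(150) + (+0.0003077)·(160) = 98.34 m.
That is higher than the 97.79 m at P-1, so the point is upgradient.

upgradient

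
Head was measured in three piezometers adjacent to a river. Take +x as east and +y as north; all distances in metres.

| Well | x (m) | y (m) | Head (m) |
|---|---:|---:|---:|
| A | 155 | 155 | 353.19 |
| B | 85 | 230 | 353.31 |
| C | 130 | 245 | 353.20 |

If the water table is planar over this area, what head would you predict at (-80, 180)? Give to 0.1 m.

Three-point gradient (reference A): Δ to B = (-70, 75, +0.12), Δ to C = (-25, 90, +0.01).
∂h/∂x = -0.002271, ∂h/∂y = -0.0005198 (det = -4425).
h(-80, 180) = 353.19 + (-0.002271)·(-235) + (-0.0005198)·(25) = 353.19 +0.534 -0.013 = 353.711 m.

353.7 m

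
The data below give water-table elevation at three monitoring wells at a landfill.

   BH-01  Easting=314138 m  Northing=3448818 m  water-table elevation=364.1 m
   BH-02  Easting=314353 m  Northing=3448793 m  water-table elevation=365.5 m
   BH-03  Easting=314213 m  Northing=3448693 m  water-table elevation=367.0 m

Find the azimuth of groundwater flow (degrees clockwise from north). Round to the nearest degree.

349°

Differences from BH-01: to BH-02 (Δx, Δy, Δh) = (215, -25, +1.4); to BH-03 = (75, -125, +2.9).
Solve a·Δx + b·Δy = Δh: det = 215·(-125) − 75·(-25) = -25000.
∂h/∂x = [(+1.4)·(-125) − (+2.9)·(-25)] / -25000 = +0.004100
∂h/∂y = [215·(+2.9) − 75·(+1.4)] / -25000 = -0.02074
Flow direction (−∇h) has components (-0.004100 E, +0.02074 N).
Azimuth = atan2(E, N) = atan2(-0.004100, +0.02074) = 348.8° ≈ 349°.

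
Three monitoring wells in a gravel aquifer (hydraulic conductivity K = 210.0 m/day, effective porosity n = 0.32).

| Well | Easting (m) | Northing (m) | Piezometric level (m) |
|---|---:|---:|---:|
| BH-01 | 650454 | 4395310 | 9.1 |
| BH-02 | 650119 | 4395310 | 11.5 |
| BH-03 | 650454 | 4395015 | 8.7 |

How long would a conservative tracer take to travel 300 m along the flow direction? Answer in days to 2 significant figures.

63 days

∂h/∂x = (11.5 − 9.1) / (650119 − 650454) = -0.007164
∂h/∂y = (8.7 − 9.1) / (4395015 − 4395310) = +0.001356
|∇h| = √(-0.007164² + 0.001356²) = 0.007291
Seepage velocity v = K·i/n = 210.0 × 0.007291 / 0.32 = 4.785 m/day.
t = 300 / 4.785 = 62.7 days.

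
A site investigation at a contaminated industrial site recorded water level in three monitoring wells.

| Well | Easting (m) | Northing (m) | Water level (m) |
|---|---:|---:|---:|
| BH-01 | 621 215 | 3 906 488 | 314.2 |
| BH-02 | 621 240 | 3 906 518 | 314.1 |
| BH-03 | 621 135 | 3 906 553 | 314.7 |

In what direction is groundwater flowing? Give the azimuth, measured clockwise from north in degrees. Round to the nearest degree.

102°

Differences from BH-01: to BH-02 (Δx, Δy, Δh) = (25, 30, -0.1); to BH-03 = (-80, 65, +0.5).
Solve a·Δx + b·Δy = Δh: det = 25·65 − (-80)·30 = 4025.
∂h/∂x = [(-0.1)·65 − (+0.5)·30] / 4025 = -0.005342
∂h/∂y = [25·(+0.5) − (-80)·(-0.1)] / 4025 = +0.001118
Flow direction (−∇h) has components (+0.005342 E, -0.001118 N).
Azimuth = atan2(E, N) = atan2(+0.005342, -0.001118) = 101.8° ≈ 102°.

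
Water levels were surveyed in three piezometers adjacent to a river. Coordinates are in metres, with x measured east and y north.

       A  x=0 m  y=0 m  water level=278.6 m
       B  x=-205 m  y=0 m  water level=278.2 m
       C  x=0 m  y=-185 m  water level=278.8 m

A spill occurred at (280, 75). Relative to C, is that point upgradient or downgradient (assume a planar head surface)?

upgradient

∂h/∂x = (278.2 − 278.6) / (-205 − 0) = +0.001951
∂h/∂y = (278.8 − 278.6) / (-185 − 0) = -0.001081
Head at (280, 75) = 278.6 + (+0.001951)·(280) + (-0.001081)·(75) = 279.07 m.
That is higher than the 278.8 m at C, so the point is upgradient.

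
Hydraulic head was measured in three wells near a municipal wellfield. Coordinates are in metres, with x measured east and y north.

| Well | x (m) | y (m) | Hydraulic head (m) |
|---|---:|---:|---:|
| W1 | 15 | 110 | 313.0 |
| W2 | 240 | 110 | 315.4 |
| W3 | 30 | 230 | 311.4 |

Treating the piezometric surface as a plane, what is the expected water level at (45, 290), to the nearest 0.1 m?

310.7 m

Differences from W1: to W2 (Δx, Δy, Δh) = (225, 0, +2.4); to W3 = (15, 120, -1.6).
Solve a·Δx + b·Δy = Δh: det = 225·120 − 15·0 = 27000.
∂h/∂x = [(+2.4)·120 − (-1.6)·0] / 27000 = +0.01067
∂h/∂y = [225·(-1.6) − 15·(+2.4)] / 27000 = -0.01467
h(45, 290) = 313.0 + (+0.01067)·(30) + (-0.01467)·(180) = 313.0 +0.320 -2.640 = 310.680 m.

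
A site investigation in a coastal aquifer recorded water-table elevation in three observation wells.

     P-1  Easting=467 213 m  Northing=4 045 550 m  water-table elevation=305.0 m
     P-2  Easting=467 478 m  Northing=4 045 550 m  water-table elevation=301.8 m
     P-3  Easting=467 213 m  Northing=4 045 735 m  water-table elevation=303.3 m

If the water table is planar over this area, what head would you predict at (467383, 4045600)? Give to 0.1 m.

∂h/∂x = (301.8 − 305.0) / (467478 − 467213) = -0.01208
∂h/∂y = (303.3 − 305.0) / (4045735 − 4045550) = -0.009189
h(467383, 4045600) = 305.0 + (-0.01208)·(170) + (-0.009189)·(50) = 305.0 -2.053 -0.459 = 302.488 m.

302.5 m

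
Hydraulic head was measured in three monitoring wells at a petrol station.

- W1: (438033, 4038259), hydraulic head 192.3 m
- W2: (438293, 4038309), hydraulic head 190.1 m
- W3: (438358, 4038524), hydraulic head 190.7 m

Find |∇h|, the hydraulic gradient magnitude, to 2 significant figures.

0.011

Differences from W1: to W2 (Δx, Δy, Δh) = (260, 50, -2.2); to W3 = (325, 265, -1.6).
Solve a·Δx + b·Δy = Δh: det = 260·265 − 325·50 = 52650.
∂h/∂x = [(-2.2)·265 − (-1.6)·50] / 52650 = -0.009554
∂h/∂y = [260·(-1.6) − 325·(-2.2)] / 52650 = +0.005679
|∇h| = √(-0.009554² + 0.005679²) = 0.01111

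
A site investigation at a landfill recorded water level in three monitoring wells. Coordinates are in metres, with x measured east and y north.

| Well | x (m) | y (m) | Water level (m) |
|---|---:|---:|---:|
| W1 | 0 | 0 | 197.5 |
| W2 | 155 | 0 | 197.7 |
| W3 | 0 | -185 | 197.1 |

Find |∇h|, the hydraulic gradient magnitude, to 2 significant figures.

0.0025

∂h/∂x = (197.7 − 197.5) / (155 − 0) = +0.001290
∂h/∂y = (197.1 − 197.5) / (-185 − 0) = +0.002162
|∇h| = √(0.001290² + 0.002162²) = 0.002518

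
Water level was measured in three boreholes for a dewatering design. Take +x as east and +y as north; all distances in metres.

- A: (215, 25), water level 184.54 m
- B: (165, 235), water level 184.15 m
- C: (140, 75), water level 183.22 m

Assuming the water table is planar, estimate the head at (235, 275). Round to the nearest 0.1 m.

With h = a·x + b·y + c and A as origin, the differences give:
  (-50)·a + 210·b = -0.39
  (-75)·a + 50·b = -1.32
Eliminate b (×50 and ×210, subtract): 13250·a = 257.700 → a = ∂h/∂x = +0.01945
Back-substitute: b = ∂h/∂y = +0.002774.
h(235, 275) = 184.54 + (+0.01945)·(20) + (+0.002774)·(250) = 184.54 +0.389 +0.693 = 185.622 m.

185.6 m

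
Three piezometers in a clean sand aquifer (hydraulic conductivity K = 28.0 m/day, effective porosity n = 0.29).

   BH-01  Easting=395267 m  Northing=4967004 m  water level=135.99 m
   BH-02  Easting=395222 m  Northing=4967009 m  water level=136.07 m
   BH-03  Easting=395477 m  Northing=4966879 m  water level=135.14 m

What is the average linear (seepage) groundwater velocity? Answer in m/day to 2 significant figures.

With h = a·x + b·y + c and BH-01 as origin, the differences give:
  (-45)·a + 5·b = +0.08
  210·a + (-125)·b = -0.85
Eliminate b (×(-125) and ×5, subtract): 4575·a = -5.750 → a = ∂h/∂x = -0.001257
Back-substitute: b = ∂h/∂y = +0.004689.
|∇h| = √(-0.001257² + 0.004689²) = 0.004855
Seepage velocity v = K·i/n = 28.0 × 0.004855 / 0.29 = 0.4688 m/day.

0.47 m/day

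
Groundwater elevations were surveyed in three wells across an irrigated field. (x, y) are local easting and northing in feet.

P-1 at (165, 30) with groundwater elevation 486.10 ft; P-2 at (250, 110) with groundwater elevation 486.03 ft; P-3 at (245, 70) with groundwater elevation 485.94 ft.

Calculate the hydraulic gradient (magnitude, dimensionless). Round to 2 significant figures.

With h = a·x + b·y + c and P-1 as origin, the differences give:
  85·a + 80·b = -0.07
  80·a + 40·b = -0.16
Eliminate b (×40 and ×80, subtract): -3000·a = 10.000 → a = ∂h/∂x = -0.003333
Back-substitute: b = ∂h/∂y = +0.002667.
|∇h| = √(-0.003333² + 0.002667²) = 0.004269

0.0043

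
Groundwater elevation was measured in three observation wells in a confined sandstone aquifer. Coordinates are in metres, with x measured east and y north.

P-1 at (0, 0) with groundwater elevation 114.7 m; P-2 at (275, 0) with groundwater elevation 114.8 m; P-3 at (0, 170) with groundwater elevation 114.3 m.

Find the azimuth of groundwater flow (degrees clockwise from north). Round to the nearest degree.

351°

∂h/∂x = (114.8 − 114.7) / (275 − 0) = +0.0003636
∂h/∂y = (114.3 − 114.7) / (170 − 0) = -0.002353
Flow direction (−∇h) has components (-0.0003636 E, +0.002353 N).
Azimuth = atan2(E, N) = atan2(-0.0003636, +0.002353) = 351.2° ≈ 351°.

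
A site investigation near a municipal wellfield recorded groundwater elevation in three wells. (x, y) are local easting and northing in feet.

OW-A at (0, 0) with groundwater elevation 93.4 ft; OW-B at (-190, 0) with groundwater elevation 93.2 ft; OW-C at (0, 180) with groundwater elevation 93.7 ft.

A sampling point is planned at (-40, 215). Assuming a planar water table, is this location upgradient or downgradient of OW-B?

upgradient

∂h/∂x = (93.2 − 93.4) / (-190 − 0) = +0.001053
∂h/∂y = (93.7 − 93.4) / (180 − 0) = +0.001667
Head at (-40, 215) = 93.4 + (+0.001053)·(-40) + (+0.001667)·(215) = 93.72 ft.
That is higher than the 93.2 ft at OW-B, so the point is upgradient.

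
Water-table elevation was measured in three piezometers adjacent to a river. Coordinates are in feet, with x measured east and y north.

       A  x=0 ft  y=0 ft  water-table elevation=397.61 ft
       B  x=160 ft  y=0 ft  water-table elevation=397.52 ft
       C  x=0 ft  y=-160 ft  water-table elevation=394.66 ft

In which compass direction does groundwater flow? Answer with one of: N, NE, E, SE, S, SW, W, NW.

∂h/∂x = (397.52 − 397.61) / (160 − 0) = -0.0005625
∂h/∂y = (394.66 − 397.61) / (-160 − 0) = +0.01844
Flow = −∇h = (+0.0005625 east, -0.01844 north), which points south.

S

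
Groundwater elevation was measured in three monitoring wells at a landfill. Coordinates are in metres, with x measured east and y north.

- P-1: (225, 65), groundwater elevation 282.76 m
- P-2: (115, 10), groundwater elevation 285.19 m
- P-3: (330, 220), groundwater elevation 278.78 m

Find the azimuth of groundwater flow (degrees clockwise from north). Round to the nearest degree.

041°

With h = a·x + b·y + c and P-1 as origin, the differences give:
  (-110)·a + (-55)·b = +2.43
  105·a + 155·b = -3.98
Eliminate b (×155 and ×(-55), subtract): -11275·a = 157.750 → a = ∂h/∂x = -0.01399
Back-substitute: b = ∂h/∂y = -0.01620.
Flow direction (−∇h) has components (+0.01399 E, +0.01620 N).
Azimuth = atan2(E, N) = atan2(+0.01399, +0.01620) = 40.8° ≈ 041°.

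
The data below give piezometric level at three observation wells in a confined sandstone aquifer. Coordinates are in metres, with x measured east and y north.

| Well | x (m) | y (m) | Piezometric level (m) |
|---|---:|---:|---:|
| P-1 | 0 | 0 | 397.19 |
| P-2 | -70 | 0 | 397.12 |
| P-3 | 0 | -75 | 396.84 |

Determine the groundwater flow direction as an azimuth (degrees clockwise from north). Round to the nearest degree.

∂h/∂x = (397.12 − 397.19) / (-70 − 0) = +0.0010000
∂h/∂y = (396.84 − 397.19) / (-75 − 0) = +0.004667
Flow direction (−∇h) has components (-0.0010000 E, -0.004667 N).
Azimuth = atan2(E, N) = atan2(-0.0010000, -0.004667) = 192.1° ≈ 192°.

192°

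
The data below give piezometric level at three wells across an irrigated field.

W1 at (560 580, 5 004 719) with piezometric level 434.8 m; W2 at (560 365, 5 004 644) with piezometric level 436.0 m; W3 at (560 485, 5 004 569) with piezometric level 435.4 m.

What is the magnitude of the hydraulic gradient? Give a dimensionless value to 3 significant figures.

Differences from W1: to W2 (Δx, Δy, Δh) = (-215, -75, +1.2); to W3 = (-95, -150, +0.6).
Determinant of the coordinate differences = (-215)·(-150) − (-95)·(-75) = 25125.
∂h/∂x = [(+1.2)·(-150) − (+0.6)·(-75)] / 25125 = -0.005373
∂h/∂y = [(-215)·(+0.6) − (-95)·(+1.2)] / 25125 = -0.0005970
|∇h| = √(-0.005373² + -0.0005970²) = 0.005406

0.00541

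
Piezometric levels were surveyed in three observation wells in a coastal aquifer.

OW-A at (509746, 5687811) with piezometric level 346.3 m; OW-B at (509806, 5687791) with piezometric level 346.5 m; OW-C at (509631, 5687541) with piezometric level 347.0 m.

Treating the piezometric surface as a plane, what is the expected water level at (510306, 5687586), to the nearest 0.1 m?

348.3 m

Taking OW-A as reference: OW-B−OW-A = (60, -20, +0.2); OW-C−OW-A = (-115, -270, +0.7).
Determinant of the coordinate differences = 60·(-270) − (-115)·(-20) = -18500.
∂h/∂x = [(+0.2)·(-270) − (+0.7)·(-20)] / -18500 = +0.002162
∂h/∂y = [60·(+0.7) − (-115)·(+0.2)] / -18500 = -0.003514
h(510306, 5687586) = 346.3 + (+0.002162)·(560) + (-0.003514)·(-225) = 346.3 +1.211 +0.791 = 348.301 m.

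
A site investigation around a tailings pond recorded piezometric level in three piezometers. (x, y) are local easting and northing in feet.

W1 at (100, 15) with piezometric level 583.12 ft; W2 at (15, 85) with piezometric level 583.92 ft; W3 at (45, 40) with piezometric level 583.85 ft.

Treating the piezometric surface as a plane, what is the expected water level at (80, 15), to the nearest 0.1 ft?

583.5 ft

Taking W1 as reference: W2−W1 = (-85, 70, +0.80); W3−W1 = (-55, 25, +0.73).
Determinant of the coordinate differences = (-85)·25 − (-55)·70 = 1725.
∂h/∂x = [(+0.80)·25 − (+0.73)·70] / 1725 = -0.01803
∂h/∂y = [(-85)·(+0.73) − (-55)·(+0.80)] / 1725 = -0.01046
h(80, 15) = 583.12 + (-0.01803)·(-20) + (-0.01046)·(0) = 583.12 +0.361 -0.000 = 583.481 ft.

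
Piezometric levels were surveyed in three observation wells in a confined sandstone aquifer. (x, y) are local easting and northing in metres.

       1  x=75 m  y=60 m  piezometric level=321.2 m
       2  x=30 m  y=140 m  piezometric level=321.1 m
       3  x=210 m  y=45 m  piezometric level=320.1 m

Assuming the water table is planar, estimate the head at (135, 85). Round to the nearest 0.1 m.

With h = a·x + b·y + c and 1 as origin, the differences give:
  (-45)·a + 80·b = -0.1
  135·a + (-15)·b = -1.1
Eliminate b (×(-15) and ×80, subtract): -10125·a = 89.50 → a = ∂h/∂x = -0.008840
Back-substitute: b = ∂h/∂y = -0.006222.
h(135, 85) = 321.2 + (-0.008840)·(60) + (-0.006222)·(25) = 321.2 -0.530 -0.156 = 320.514 m.

320.5 m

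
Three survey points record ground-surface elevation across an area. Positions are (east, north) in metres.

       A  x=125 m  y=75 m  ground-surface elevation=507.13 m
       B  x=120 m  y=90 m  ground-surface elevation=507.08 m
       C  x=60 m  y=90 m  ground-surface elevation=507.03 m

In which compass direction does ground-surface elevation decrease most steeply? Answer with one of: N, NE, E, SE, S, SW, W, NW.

Taking A as reference: B−A = (-5, 15, -0.05); C−A = (-65, 15, -0.10).
Solve a·Δx + b·Δy = Δz: det = (-5)·15 − (-65)·15 = 900.
∂z/∂x = [(-0.05)·15 − (-0.10)·15] / 900 = +0.0008333
∂z/∂y = [(-5)·(-0.10) − (-65)·(-0.05)] / 900 = -0.003056
Steepest decrease is along −∇f = (-0.0008333 E, +0.003056 N) → north.

N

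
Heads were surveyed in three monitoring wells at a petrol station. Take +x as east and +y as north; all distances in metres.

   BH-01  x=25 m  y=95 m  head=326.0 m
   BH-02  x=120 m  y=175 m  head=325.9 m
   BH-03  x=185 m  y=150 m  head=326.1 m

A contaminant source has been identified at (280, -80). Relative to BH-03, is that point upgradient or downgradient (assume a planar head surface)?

upgradient

With h = a·x + b·y + c and BH-01 as origin, the differences give:
  95·a + 80·b = -0.1
  160·a + 55·b = +0.1
Eliminate b (×55 and ×80, subtract): -7575·a = -13.50 → a = ∂h/∂x = +0.001782
Back-substitute: b = ∂h/∂y = -0.003366.
Head at (280, -80) = 326.0 + (+0.001782)·(255) + (-0.003366)·(-175) = 327.04 m.
That is higher than the 326.1 m at BH-03, so the point is upgradient.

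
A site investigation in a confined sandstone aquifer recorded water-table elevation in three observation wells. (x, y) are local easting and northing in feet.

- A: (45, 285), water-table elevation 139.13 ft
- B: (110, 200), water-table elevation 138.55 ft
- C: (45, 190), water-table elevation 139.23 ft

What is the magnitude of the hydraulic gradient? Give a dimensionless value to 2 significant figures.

0.010

With h = a·x + b·y + c and A as origin, the differences give:
  65·a + (-85)·b = -0.58
  0·a + (-95)·b = +0.10
Eliminate b (×(-95) and ×(-85), subtract): -6175·a = 63.600 → a = ∂h/∂x = -0.01030
Back-substitute: b = ∂h/∂y = -0.001053.
|∇h| = √(-0.01030² + -0.001053²) = 0.01035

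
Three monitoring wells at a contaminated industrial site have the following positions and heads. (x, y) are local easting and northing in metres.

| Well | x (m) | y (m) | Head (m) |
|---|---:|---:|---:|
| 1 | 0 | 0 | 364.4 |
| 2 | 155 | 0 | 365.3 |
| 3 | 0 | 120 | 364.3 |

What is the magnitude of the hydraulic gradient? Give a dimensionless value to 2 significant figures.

∂h/∂x = (365.3 − 364.4) / (155 − 0) = +0.005806
∂h/∂y = (364.3 − 364.4) / (120 − 0) = -0.0008333
|∇h| = √(0.005806² + -0.0008333²) = 0.005865

0.0059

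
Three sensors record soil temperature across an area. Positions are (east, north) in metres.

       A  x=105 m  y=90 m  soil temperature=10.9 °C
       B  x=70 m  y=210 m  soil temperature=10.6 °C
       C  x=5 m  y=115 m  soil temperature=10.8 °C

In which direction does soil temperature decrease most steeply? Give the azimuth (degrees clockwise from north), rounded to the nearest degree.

Three-point gradient (reference A): Δ to B = (-35, 120, -0.3), Δ to C = (-100, 25, -0.1).
∂T/∂x = +0.0004045, ∂T/∂y = -0.002382 (det = 11125).
Steepest decrease is along −∇f: components (-0.0004045 E, +0.002382 N).
Azimuth = atan2(-0.0004045, +0.002382) = 350.4° ≈ 350°.

350°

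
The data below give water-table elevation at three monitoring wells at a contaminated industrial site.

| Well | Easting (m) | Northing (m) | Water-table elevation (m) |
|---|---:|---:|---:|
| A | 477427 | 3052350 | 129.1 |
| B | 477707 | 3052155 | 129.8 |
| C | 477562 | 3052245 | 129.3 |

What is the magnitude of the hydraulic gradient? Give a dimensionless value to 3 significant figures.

With h = a·x + b·y + c and A as origin, the differences give:
  280·a + (-195)·b = +0.7
  135·a + (-105)·b = +0.2
Eliminate b (×(-105) and ×(-195), subtract): -3075·a = -34.50 → a = ∂h/∂x = +0.01122
Back-substitute: b = ∂h/∂y = +0.01252.
|∇h| = √(0.01122² + 0.01252²) = 0.01681

0.0168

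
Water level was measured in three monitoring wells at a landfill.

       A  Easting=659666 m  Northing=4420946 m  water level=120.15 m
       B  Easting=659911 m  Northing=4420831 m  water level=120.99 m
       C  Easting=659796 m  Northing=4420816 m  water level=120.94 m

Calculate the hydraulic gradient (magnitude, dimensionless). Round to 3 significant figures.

0.00511

Taking A as reference: B−A = (245, -115, +0.84); C−A = (130, -130, +0.79).
Determinant of the coordinate differences = 245·(-130) − 130·(-115) = -16900.
∂h/∂x = [(+0.84)·(-130) − (+0.79)·(-115)] / -16900 = +0.001086
∂h/∂y = [245·(+0.79) − 130·(+0.84)] / -16900 = -0.004991
|∇h| = √(0.001086² + -0.004991²) = 0.005108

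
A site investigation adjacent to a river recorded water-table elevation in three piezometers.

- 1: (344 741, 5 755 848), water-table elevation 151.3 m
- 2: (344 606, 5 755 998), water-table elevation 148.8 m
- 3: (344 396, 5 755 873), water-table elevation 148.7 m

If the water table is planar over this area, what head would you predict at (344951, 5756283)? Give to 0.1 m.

With h = a·x + b·y + c and 1 as origin, the differences give:
  (-135)·a + 150·b = -2.5
  (-345)·a + 25·b = -2.6
Eliminate b (×25 and ×150, subtract): 48375·a = 327.50 → a = ∂h/∂x = +0.006770
Back-substitute: b = ∂h/∂y = -0.01057.
h(344951, 5756283) = 151.3 + (+0.006770)·(210) + (-0.01057)·(435) = 151.3 +1.422 -4.600 = 148.122 m.

148.1 m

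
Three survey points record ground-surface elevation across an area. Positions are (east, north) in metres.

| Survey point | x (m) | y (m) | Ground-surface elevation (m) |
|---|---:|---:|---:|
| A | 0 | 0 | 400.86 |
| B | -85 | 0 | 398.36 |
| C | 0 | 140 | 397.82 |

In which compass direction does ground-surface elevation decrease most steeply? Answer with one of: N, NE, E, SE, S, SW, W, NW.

NW

∂z/∂x = (398.36 − 400.86) / (-85 − 0) = +0.02941
∂z/∂y = (397.82 − 400.86) / (140 − 0) = -0.02171
Steepest decrease is along −∇f = (-0.02941 E, +0.02171 N) → northwest.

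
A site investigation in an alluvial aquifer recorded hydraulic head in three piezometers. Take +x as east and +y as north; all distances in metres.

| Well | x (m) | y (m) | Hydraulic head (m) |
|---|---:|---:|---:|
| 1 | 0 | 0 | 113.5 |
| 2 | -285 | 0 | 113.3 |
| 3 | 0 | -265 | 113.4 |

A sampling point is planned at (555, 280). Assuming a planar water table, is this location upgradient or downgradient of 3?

upgradient

∂h/∂x = (113.3 − 113.5) / (-285 − 0) = +0.0007018
∂h/∂y = (113.4 − 113.5) / (-265 − 0) = +0.0003774
Head at (555, 280) = 113.5 + (+0.0007018)·(555) + (+0.0003774)·(280) = 114.00 m.
That is higher than the 113.4 m at 3, so the point is upgradient.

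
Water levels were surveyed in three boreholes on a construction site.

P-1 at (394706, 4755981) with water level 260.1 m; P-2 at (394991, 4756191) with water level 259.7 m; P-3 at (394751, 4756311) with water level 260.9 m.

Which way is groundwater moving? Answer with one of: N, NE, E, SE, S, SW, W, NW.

SE

Three-point gradient (reference P-1): Δ to P-2 = (285, 210, -0.4), Δ to P-3 = (45, 330, +0.8).
∂h/∂x = -0.003546, ∂h/∂y = +0.002908 (det = 84600).
Flow = −∇h = (+0.003546 east, -0.002908 north), which points southeast.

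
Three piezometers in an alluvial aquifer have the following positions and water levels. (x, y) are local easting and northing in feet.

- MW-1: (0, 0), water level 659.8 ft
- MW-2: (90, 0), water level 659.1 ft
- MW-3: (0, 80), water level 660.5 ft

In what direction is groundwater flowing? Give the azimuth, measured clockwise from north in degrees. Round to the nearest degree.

138°

∂h/∂x = (659.1 − 659.8) / (90 − 0) = -0.007778
∂h/∂y = (660.5 − 659.8) / (80 − 0) = +0.008750
Flow direction (−∇h) has components (+0.007778 E, -0.008750 N).
Azimuth = atan2(E, N) = atan2(+0.007778, -0.008750) = 138.4° ≈ 138°.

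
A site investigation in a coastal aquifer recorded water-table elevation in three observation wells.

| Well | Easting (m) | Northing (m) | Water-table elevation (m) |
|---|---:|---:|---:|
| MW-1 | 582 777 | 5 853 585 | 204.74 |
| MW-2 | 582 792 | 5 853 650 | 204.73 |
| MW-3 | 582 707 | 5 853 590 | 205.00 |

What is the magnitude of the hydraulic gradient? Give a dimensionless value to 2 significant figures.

With h = a·x + b·y + c and MW-1 as origin, the differences give:
  15·a + 65·b = -0.01
  (-70)·a + 5·b = +0.26
Eliminate b (×5 and ×65, subtract): 4625·a = -16.950 → a = ∂h/∂x = -0.003665
Back-substitute: b = ∂h/∂y = +0.0006919.
|∇h| = √(-0.003665² + 0.0006919²) = 0.00373

0.0037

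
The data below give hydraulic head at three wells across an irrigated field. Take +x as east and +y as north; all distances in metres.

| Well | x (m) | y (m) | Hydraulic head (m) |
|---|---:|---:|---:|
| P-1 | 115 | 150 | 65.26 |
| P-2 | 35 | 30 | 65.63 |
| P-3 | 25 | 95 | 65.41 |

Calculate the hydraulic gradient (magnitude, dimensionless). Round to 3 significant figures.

0.00335

Taking P-1 as reference: P-2−P-1 = (-80, -120, +0.37); P-3−P-1 = (-90, -55, +0.15).
Determinant of the coordinate differences = (-80)·(-55) − (-90)·(-120) = -6400.
∂h/∂x = [(+0.37)·(-55) − (+0.15)·(-120)] / -6400 = +0.0003672
∂h/∂y = [(-80)·(+0.15) − (-90)·(+0.37)] / -6400 = -0.003328
|∇h| = √(0.0003672² + -0.003328²) = 0.003348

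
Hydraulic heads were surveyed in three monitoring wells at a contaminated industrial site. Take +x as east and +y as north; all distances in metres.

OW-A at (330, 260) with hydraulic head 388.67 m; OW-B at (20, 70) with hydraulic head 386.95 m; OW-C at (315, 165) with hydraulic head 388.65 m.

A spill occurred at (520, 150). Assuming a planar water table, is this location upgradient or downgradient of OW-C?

With h = a·x + b·y + c and OW-A as origin, the differences give:
  (-310)·a + (-190)·b = -1.72
  (-15)·a + (-95)·b = -0.02
Eliminate b (×(-95) and ×(-190), subtract): 26600·a = 159.600 → a = ∂h/∂x = +0.006000
Back-substitute: b = ∂h/∂y = -0.0007368.
Head at (520, 150) = 388.67 + (+0.006000)·(190) + (-0.0007368)·(-110) = 389.89 m.
That is higher than the 388.65 m at OW-C, so the point is upgradient.

upgradient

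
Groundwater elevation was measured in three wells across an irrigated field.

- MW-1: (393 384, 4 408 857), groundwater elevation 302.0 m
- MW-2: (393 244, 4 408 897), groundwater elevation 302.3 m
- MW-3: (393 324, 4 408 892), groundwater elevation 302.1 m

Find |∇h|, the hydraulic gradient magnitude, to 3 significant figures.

0.00305

With h = a·x + b·y + c and MW-1 as origin, the differences give:
  (-140)·a + 40·b = +0.3
  (-60)·a + 35·b = +0.1
Eliminate b (×35 and ×40, subtract): -2500·a = 6.50 → a = ∂h/∂x = -0.002600
Back-substitute: b = ∂h/∂y = -0.001600.
|∇h| = √(-0.002600² + -0.001600²) = 0.003053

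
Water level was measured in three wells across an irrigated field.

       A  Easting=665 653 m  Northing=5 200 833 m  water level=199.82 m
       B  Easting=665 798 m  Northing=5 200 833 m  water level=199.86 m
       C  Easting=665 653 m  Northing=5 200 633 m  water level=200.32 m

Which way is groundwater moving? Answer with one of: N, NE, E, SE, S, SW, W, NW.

∂h/∂x = (199.86 − 199.82) / (665798 − 665653) = +0.0002759
∂h/∂y = (200.32 − 199.82) / (5200633 − 5200833) = -0.002500
Flow = −∇h = (-0.0002759 east, +0.002500 north), which points north.

N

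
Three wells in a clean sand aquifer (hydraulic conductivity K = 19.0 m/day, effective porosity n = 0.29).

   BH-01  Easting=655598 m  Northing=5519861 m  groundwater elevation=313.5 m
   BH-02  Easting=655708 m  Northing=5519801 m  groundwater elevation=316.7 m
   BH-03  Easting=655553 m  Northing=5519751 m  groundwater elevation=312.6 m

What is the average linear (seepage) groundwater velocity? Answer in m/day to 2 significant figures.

1.8 m/day

With h = a·x + b·y + c and BH-01 as origin, the differences give:
  110·a + (-60)·b = +3.2
  (-45)·a + (-110)·b = -0.9
Eliminate b (×(-110) and ×(-60), subtract): -14800·a = -406.00 → a = ∂h/∂x = +0.02743
Back-substitute: b = ∂h/∂y = -0.003041.
|∇h| = √(0.02743² + -0.003041²) = 0.0276
Seepage velocity v = K·i/n = 19.0 × 0.0276 / 0.29 = 1.808 m/day.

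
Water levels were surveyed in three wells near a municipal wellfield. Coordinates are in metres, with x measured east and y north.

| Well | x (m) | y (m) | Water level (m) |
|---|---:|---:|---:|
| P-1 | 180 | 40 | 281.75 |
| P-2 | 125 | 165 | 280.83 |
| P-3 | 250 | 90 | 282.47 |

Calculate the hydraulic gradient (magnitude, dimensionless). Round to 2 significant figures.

0.012

Differences from P-1: to P-2 (Δx, Δy, Δh) = (-55, 125, -0.92); to P-3 = (70, 50, +0.72).
Solve a·Δx + b·Δy = Δh: det = (-55)·50 − 70·125 = -11500.
∂h/∂x = [(-0.92)·50 − (+0.72)·125] / -11500 = +0.01183
∂h/∂y = [(-55)·(+0.72) − 70·(-0.92)] / -11500 = -0.002157
|∇h| = √(0.01183² + -0.002157²) = 0.01203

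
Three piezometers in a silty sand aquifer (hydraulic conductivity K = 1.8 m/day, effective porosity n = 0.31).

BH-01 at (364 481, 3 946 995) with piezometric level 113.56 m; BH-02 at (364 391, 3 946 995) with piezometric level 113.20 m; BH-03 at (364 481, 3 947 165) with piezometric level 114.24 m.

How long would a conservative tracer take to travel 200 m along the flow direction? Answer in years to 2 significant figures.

17 years

∂h/∂x = (113.20 − 113.56) / (364391 − 364481) = +0.004000
∂h/∂y = (114.24 − 113.56) / (3947165 − 3946995) = +0.004000
|∇h| = √(0.004000² + 0.004000²) = 0.005657
Seepage velocity v = K·i/n = 1.8 × 0.005657 / 0.31 = 0.03285 m/day.
t = 200 / 0.03285 = 6088 days = 16.7 years.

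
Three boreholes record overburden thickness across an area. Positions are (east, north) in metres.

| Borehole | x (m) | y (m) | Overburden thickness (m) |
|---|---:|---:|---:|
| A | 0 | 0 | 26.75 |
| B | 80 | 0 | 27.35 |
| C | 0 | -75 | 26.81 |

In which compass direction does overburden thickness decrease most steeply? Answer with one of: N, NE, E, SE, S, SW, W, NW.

W

∂d/∂x = (27.35 − 26.75) / (80 − 0) = +0.007500
∂d/∂y = (26.81 − 26.75) / (-75 − 0) = -0.0008000
Steepest decrease is along −∇f = (-0.007500 E, +0.0008000 N) → west.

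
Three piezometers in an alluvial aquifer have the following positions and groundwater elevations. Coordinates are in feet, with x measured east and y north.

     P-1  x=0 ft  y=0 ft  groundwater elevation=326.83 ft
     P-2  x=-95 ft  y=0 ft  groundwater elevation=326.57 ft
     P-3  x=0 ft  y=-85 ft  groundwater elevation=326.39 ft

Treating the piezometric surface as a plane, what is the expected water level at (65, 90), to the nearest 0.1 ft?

327.5 ft

∂h/∂x = (326.57 − 326.83) / (-95 − 0) = +0.002737
∂h/∂y = (326.39 − 326.83) / (-85 − 0) = +0.005176
h(65, 90) = 326.83 + (+0.002737)·(65) + (+0.005176)·(90) = 326.83 +0.178 +0.466 = 327.474 ft.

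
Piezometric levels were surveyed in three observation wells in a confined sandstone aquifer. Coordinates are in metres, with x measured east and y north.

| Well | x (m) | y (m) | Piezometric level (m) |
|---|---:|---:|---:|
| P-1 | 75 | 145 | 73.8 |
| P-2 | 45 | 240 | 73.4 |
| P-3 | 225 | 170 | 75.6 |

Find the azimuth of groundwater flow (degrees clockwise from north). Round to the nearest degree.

With h = a·x + b·y + c and P-1 as origin, the differences give:
  (-30)·a + 95·b = -0.4
  150·a + 25·b = +1.8
Eliminate b (×25 and ×95, subtract): -15000·a = -181.00 → a = ∂h/∂x = +0.01207
Back-substitute: b = ∂h/∂y = -0.0004000.
Flow direction (−∇h) has components (-0.01207 E, +0.0004000 N).
Azimuth = atan2(E, N) = atan2(-0.01207, +0.0004000) = 271.9° ≈ 272°.

272°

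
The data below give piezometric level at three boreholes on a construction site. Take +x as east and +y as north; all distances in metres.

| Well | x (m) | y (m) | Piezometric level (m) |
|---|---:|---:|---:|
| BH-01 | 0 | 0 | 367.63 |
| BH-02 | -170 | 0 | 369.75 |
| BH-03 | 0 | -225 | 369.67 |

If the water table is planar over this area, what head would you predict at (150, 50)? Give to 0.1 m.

∂h/∂x = (369.75 − 367.63) / (-170 − 0) = -0.01247
∂h/∂y = (369.67 − 367.63) / (-225 − 0) = -0.009067
h(150, 50) = 367.63 + (-0.01247)·(150) + (-0.009067)·(50) = 367.63 -1.871 -0.453 = 365.306 m.

365.3 m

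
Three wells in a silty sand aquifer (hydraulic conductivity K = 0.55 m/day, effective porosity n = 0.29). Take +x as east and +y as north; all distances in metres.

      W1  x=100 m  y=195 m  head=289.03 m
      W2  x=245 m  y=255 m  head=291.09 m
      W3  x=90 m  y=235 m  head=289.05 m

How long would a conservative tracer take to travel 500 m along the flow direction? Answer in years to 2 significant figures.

55 years

With h = a·x + b·y + c and W1 as origin, the differences give:
  145·a + 60·b = +2.06
  (-10)·a + 40·b = +0.02
Eliminate b (×40 and ×60, subtract): 6400·a = 81.200 → a = ∂h/∂x = +0.01269
Back-substitute: b = ∂h/∂y = +0.003672.
|∇h| = √(0.01269² + 0.003672²) = 0.01321
Seepage velocity v = K·i/n = 0.55 × 0.01321 / 0.29 = 0.02505 m/day.
t = 500 / 0.02505 = 1.996e+04 days = 54.6 years.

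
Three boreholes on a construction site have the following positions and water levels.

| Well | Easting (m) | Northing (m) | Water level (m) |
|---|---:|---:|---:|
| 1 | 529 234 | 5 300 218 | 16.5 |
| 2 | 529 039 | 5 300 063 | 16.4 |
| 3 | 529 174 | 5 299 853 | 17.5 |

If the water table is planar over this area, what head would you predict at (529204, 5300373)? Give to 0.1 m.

Taking 1 as reference: 2−1 = (-195, -155, -0.1); 3−1 = (-60, -365, +1.0).
Determinant of the coordinate differences = (-195)·(-365) − (-60)·(-155) = 61875.
∂h/∂x = [(-0.1)·(-365) − (+1.0)·(-155)] / 61875 = +0.003095
∂h/∂y = [(-195)·(+1.0) − (-60)·(-0.1)] / 61875 = -0.003248
h(529204, 5300373) = 16.5 + (+0.003095)·(-30) + (-0.003248)·(155) = 16.5 -0.093 -0.504 = 15.904 m.

15.9 m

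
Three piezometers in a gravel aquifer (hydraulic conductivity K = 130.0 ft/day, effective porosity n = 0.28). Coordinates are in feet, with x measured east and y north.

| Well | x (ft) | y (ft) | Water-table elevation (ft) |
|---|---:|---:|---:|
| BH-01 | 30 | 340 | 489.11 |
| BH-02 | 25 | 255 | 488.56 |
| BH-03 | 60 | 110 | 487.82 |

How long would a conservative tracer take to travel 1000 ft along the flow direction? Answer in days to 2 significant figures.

Differences from BH-01: to BH-02 (Δx, Δy, Δh) = (-5, -85, -0.55); to BH-03 = (30, -230, -1.29).
Determinant of the coordinate differences = (-5)·(-230) − 30·(-85) = 3700.
∂h/∂x = [(-0.55)·(-230) − (-1.29)·(-85)] / 3700 = +0.004554
∂h/∂y = [(-5)·(-1.29) − 30·(-0.55)] / 3700 = +0.006203
|∇h| = √(0.004554² + 0.006203²) = 0.007695
Seepage velocity v = K·i/n = 130.0 × 0.007695 / 0.28 = 3.573 ft/day.
t = 1000 / 3.573 = 279.9 days.

280 days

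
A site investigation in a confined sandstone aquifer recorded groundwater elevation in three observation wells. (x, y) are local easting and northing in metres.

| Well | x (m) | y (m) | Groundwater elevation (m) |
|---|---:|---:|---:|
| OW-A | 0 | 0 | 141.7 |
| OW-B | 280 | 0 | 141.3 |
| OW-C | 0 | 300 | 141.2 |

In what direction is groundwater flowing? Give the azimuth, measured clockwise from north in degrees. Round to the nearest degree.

∂h/∂x = (141.3 − 141.7) / (280 − 0) = -0.001429
∂h/∂y = (141.2 − 141.7) / (300 − 0) = -0.001667
Flow direction (−∇h) has components (+0.001429 E, +0.001667 N).
Azimuth = atan2(E, N) = atan2(+0.001429, +0.001667) = 40.6° ≈ 041°.

041°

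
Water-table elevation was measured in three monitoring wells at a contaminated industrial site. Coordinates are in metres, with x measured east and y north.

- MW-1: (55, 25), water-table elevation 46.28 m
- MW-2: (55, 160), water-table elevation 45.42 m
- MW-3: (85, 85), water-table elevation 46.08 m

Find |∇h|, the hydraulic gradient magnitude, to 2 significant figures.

0.0088

Differences from MW-1: to MW-2 (Δx, Δy, Δh) = (0, 135, -0.86); to MW-3 = (30, 60, -0.20).
Solve a·Δx + b·Δy = Δh: det = 0·60 − 30·135 = -4050.
∂h/∂x = [(-0.86)·60 − (-0.20)·135] / -4050 = +0.006074
∂h/∂y = [0·(-0.20) − 30·(-0.86)] / -4050 = -0.006370
|∇h| = √(0.006074² + -0.006370²) = 0.008802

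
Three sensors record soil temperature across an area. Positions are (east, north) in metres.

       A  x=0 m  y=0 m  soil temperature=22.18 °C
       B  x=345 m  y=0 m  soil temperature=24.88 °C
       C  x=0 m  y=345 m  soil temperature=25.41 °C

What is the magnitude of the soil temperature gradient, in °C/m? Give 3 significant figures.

∂T/∂x = (24.88 − 22.18) / (345 − 0) = +0.007826
∂T/∂y = (25.41 − 22.18) / (345 − 0) = +0.009362
|∇f| = √(0.007826² + 0.009362²) = 0.0122 °C/m

0.0122 °C/m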